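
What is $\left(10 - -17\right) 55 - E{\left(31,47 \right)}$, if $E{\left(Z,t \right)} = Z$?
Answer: $1454$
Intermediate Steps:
$\left(10 - -17\right) 55 - E{\left(31,47 \right)} = \left(10 - -17\right) 55 - 31 = \left(10 + 17\right) 55 - 31 = 27 \cdot 55 - 31 = 1485 - 31 = 1454$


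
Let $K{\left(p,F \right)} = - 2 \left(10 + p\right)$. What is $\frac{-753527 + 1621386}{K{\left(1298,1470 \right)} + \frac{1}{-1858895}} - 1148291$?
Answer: $- \frac{5585602334236216}{4862869321} \approx -1.1486 \cdot 10^{6}$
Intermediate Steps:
$K{\left(p,F \right)} = -20 - 2 p$
$\frac{-753527 + 1621386}{K{\left(1298,1470 \right)} + \frac{1}{-1858895}} - 1148291 = \frac{-753527 + 1621386}{\left(-20 - 2596\right) + \frac{1}{-1858895}} - 1148291 = \frac{867859}{\left(-20 - 2596\right) - \frac{1}{1858895}} - 1148291 = \frac{867859}{-2616 - \frac{1}{1858895}} - 1148291 = \frac{867859}{- \frac{4862869321}{1858895}} - 1148291 = 867859 \left(- \frac{1858895}{4862869321}\right) - 1148291 = - \frac{1613258755805}{4862869321} - 1148291 = - \frac{5585602334236216}{4862869321}$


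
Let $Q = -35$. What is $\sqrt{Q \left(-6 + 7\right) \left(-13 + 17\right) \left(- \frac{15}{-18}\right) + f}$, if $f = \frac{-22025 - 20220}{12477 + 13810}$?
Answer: $\frac{i \sqrt{735551136285}}{78861} \approx 10.875 i$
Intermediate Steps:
$f = - \frac{42245}{26287} \approx -1.6071$
$\sqrt{Q \left(-6 + 7\right) \left(-13 + 17\right) \left(- \frac{15}{-18}\right) + f} = \sqrt{- 35 \left(-6 + 7\right) \left(-13 + 17\right) \left(- \frac{15}{-18}\right) - \frac{42245}{26287}} = \sqrt{- 35 \cdot 1 \cdot 4 \left(\left(-15\right) \left(- \frac{1}{18}\right)\right) - \frac{42245}{26287}} = \sqrt{\left(-35\right) 4 \cdot \frac{5}{6} - \frac{42245}{26287}} = \sqrt{\left(-140\right) \frac{5}{6} - \frac{42245}{26287}} = \sqrt{- \frac{350}{3} - \frac{42245}{26287}} = \sqrt{- \frac{9327185}{78861}} = \frac{i \sqrt{735551136285}}{78861}$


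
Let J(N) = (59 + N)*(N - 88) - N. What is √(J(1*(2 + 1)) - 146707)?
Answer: 2*I*√37995 ≈ 389.85*I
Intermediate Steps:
J(N) = -N + (-88 + N)*(59 + N) (J(N) = (59 + N)*(-88 + N) - N = (-88 + N)*(59 + N) - N = -N + (-88 + N)*(59 + N))
√(J(1*(2 + 1)) - 146707) = √((-5192 + (1*(2 + 1))² - 30*(2 + 1)) - 146707) = √((-5192 + (1*3)² - 30*3) - 146707) = √((-5192 + 3² - 30*3) - 146707) = √((-5192 + 9 - 90) - 146707) = √(-5273 - 146707) = √(-151980) = 2*I*√37995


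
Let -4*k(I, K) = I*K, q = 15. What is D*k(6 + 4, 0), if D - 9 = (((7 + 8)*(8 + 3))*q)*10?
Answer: 0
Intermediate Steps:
D = 24759 (D = 9 + (((7 + 8)*(8 + 3))*15)*10 = 9 + ((15*11)*15)*10 = 9 + (165*15)*10 = 9 + 2475*10 = 9 + 24750 = 24759)
k(I, K) = -I*K/4
D*k(6 + 4, 0) = 24759*(-1/4*(6 + 4)*0) = 24759*(-1/4*10*0) = 24759*0 = 0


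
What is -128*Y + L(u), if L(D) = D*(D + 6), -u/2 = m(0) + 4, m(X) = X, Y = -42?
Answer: 5392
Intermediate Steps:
u = -8 (u = -2*(0 + 4) = -2*4 = -8)
L(D) = D*(6 + D)
-128*Y + L(u) = -128*(-42) - 8*(6 - 8) = 5376 - 8*(-2) = 5376 + 16 = 5392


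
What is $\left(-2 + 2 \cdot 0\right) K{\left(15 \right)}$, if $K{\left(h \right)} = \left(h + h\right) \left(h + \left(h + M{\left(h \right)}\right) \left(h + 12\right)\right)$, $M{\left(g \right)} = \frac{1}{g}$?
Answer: $-25308$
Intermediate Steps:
$K{\left(h \right)} = 2 h \left(h + \left(12 + h\right) \left(h + \frac{1}{h}\right)\right)$ ($K{\left(h \right)} = \left(h + h\right) \left(h + \left(h + \frac{1}{h}\right) \left(h + 12\right)\right) = 2 h \left(h + \left(h + \frac{1}{h}\right) \left(12 + h\right)\right) = 2 h \left(h + \left(12 + h\right) \left(h + \frac{1}{h}\right)\right)$)
$\left(-2 + 2 \cdot 0\right) K{\left(15 \right)} = \left(-2 + 2 \cdot 0\right) \left(24 + 2 \cdot 15 \left(1 + 15^{2} + 13 \cdot 15\right)\right) = \left(-2 + 0\right) \left(24 + 2 \cdot 15 \left(1 + 225 + 195\right)\right) = - 2 \left(24 + 2 \cdot 15 \cdot 421\right) = - 2 \left(24 + 12630\right) = \left(-2\right) 12654 = -25308$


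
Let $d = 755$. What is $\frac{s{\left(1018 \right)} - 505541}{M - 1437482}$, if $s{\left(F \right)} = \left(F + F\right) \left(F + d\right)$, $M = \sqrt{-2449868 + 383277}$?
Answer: $- \frac{4462356685334}{2066356566915} - \frac{3104287 i \sqrt{2066591}}{2066356566915} \approx -2.1595 - 0.0021597 i$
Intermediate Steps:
$M = i \sqrt{2066591}$ ($M = \sqrt{-2066591} = i \sqrt{2066591} \approx 1437.6 i$)
$s{\left(F \right)} = 2 F \left(755 + F\right)$ ($s{\left(F \right)} = \left(F + F\right) \left(F + 755\right) = 2 F \left(755 + F\right)$)
$\frac{s{\left(1018 \right)} - 505541}{M - 1437482} = \frac{2 \cdot 1018 \left(755 + 1018\right) - 505541}{i \sqrt{2066591} - 1437482} = \frac{2 \cdot 1018 \cdot 1773 - 505541}{-1437482 + i \sqrt{2066591}} = \frac{3609828 - 505541}{-1437482 + i \sqrt{2066591}} = \frac{3104287}{-1437482 + i \sqrt{2066591}}$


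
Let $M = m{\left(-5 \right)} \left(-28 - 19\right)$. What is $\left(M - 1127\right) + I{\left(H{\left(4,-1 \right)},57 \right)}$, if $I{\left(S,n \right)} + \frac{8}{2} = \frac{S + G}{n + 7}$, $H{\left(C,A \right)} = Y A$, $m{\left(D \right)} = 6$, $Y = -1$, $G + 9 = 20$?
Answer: $- \frac{22605}{16} \approx -1412.8$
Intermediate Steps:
$G = 11$ ($G = -9 + 20 = 11$)
$M = -282$ ($M = 6 \left(-28 - 19\right) = 6 \left(-47\right) = -282$)
$H{\left(C,A \right)} = - A$
$I{\left(S,n \right)} = -4 + \frac{11 + S}{7 + n}$ ($I{\left(S,n \right)} = -4 + \frac{S + 11}{n + 7} = -4 + \frac{11 + S}{7 + n}$)
$\left(M - 1127\right) + I{\left(H{\left(4,-1 \right)},57 \right)} = \left(-282 - 1127\right) + \frac{-17 - -1 - 228}{7 + 57} = -1409 + \frac{-17 + 1 - 228}{64} = -1409 + \frac{1}{64} \left(-244\right) = -1409 - \frac{61}{16} = - \frac{22605}{16}$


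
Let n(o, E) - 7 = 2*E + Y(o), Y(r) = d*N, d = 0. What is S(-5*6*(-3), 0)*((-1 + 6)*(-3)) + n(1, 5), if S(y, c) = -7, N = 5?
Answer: 122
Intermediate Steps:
Y(r) = 0 (Y(r) = 0*5 = 0)
n(o, E) = 7 + 2*E (n(o, E) = 7 + (2*E + 0) = 7 + 2*E)
S(-5*6*(-3), 0)*((-1 + 6)*(-3)) + n(1, 5) = -7*(-1 + 6)*(-3) + (7 + 2*5) = -35*(-3) + (7 + 10) = -7*(-15) + 17 = 105 + 17 = 122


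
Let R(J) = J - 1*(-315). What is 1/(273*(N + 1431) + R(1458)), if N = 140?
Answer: 1/430656 ≈ 2.3220e-6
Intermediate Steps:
R(J) = 315 + J (R(J) = J + 315 = 315 + J)
1/(273*(N + 1431) + R(1458)) = 1/(273*(140 + 1431) + (315 + 1458)) = 1/(273*1571 + 1773) = 1/(428883 + 1773) = 1/430656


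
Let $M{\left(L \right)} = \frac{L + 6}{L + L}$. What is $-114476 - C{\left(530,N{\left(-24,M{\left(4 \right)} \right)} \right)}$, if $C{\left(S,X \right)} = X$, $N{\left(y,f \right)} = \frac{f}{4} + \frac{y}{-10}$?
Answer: $- \frac{9158297}{80} \approx -1.1448 \cdot 10^{5}$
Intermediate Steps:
$M{\left(L \right)} = \frac{6 + L}{2 L}$
$N{\left(y,f \right)} = - \frac{y}{10} + \frac{f}{4}$ ($N{\left(y,f \right)} = f \frac{1}{4} + y \left(- \frac{1}{10}\right) = \frac{f}{4} - \frac{y}{10} = - \frac{y}{10} + \frac{f}{4}$)
$-114476 - C{\left(530,N{\left(-24,M{\left(4 \right)} \right)} \right)} = -114476 - \left(\left(- \frac{1}{10}\right) \left(-24\right) + \frac{\frac{1}{2} \cdot \frac{1}{4} \left(6 + 4\right)}{4}\right) = -114476 - \left(\frac{12}{5} + \frac{\frac{1}{2} \cdot \frac{1}{4} \cdot 10}{4}\right) = -114476 - \left(\frac{12}{5} + \frac{1}{4} \cdot \frac{5}{4}\right) = -114476 - \left(\frac{12}{5} + \frac{5}{16}\right) = -114476 - \frac{217}{80} = - \frac{9158297}{80}$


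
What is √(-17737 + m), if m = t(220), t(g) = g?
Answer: I*√17517 ≈ 132.35*I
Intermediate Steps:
m = 220
√(-17737 + m) = √(-17737 + 220) = √(-17517) = I*√17517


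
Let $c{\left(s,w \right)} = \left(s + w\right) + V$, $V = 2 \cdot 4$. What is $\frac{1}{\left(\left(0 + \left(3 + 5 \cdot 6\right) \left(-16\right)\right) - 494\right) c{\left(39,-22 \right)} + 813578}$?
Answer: $\frac{1}{788028} \approx 1.269 \cdot 10^{-6}$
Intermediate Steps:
$V = 8$
$c{\left(s,w \right)} = 8 + s + w$ ($c{\left(s,w \right)} = \left(s + w\right) + 8 = 8 + s + w$)
$\frac{1}{\left(\left(0 + \left(3 + 5 \cdot 6\right) \left(-16\right)\right) - 494\right) c{\left(39,-22 \right)} + 813578} = \frac{1}{\left(\left(0 + \left(3 + 5 \cdot 6\right) \left(-16\right)\right) - 494\right) \left(8 + 39 - 22\right) + 813578} = \frac{1}{\left(\left(0 + \left(3 + 30\right) \left(-16\right)\right) - 494\right) 25 + 813578} = \frac{1}{\left(\left(0 + 33 \left(-16\right)\right) - 494\right) 25 + 813578} = \frac{1}{\left(\left(0 - 528\right) - 494\right) 25 + 813578} = \frac{1}{\left(-528 - 494\right) 25 + 813578} = \frac{1}{\left(-1022\right) 25 + 813578} = \frac{1}{-25550 + 813578} = \frac{1}{788028}$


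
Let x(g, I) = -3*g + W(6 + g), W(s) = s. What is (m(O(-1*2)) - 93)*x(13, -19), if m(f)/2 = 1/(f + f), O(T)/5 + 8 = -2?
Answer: 9302/5 ≈ 1860.4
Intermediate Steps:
O(T) = -50 (O(T) = -40 + 5*(-2) = -40 - 10 = -50)
m(f) = 1/f (m(f) = 2/(f + f) = 2/((2*f)) = 2*(1/(2*f)) = 1/f)
x(g, I) = 6 - 2*g (x(g, I) = -3*g + (6 + g) = 6 - 2*g)
(m(O(-1*2)) - 93)*x(13, -19) = (1/(-50) - 93)*(6 - 2*13) = (-1/50 - 93)*(6 - 26) = -4651/50*(-20) = 9302/5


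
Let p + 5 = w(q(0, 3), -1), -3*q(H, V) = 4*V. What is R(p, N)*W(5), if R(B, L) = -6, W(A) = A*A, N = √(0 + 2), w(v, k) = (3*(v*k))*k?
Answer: -150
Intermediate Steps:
q(H, V) = -4*V/3
w(v, k) = 3*v*k² (w(v, k) = (3*(k*v))*k = (3*k*v)*k = 3*v*k²)
N = √2 ≈ 1.4142
p = -17 (p = -5 + 3*(-4/3*3)*(-1)² = -5 + 3*(-4)*1 = -5 - 12 = -17)
W(A) = A²
R(p, N)*W(5) = -6*5² = -6*25 = -150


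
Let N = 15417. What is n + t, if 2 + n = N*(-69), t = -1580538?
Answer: -2644313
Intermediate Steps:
n = -1063775 (n = -2 + 15417*(-69) = -2 - 1063773 = -1063775)
n + t = -1063775 - 1580538 = -2644313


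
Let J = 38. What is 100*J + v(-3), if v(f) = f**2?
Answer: 3809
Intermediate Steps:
100*J + v(-3) = 100*38 + (-3)**2 = 3800 + 9 = 3809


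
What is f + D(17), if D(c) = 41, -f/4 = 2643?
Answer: -10531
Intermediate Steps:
f = -10572 (f = -4*2643 = -10572)
f + D(17) = -10572 + 41 = -10531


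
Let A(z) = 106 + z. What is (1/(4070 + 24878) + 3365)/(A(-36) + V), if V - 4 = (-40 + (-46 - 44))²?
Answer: 32470007/163787784 ≈ 0.19824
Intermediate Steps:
V = 16904 (V = 4 + (-40 + (-46 - 44))² = 4 + (-40 - 90)² = 4 + (-130)² = 4 + 16900 = 16904)
(1/(4070 + 24878) + 3365)/(A(-36) + V) = (1/(4070 + 24878) + 3365)/((106 - 36) + 16904) = (1/28948 + 3365)/(70 + 16904) = (1/28948 + 3365)/16974 = (97410021/28948)*(1/16974) = 32470007/163787784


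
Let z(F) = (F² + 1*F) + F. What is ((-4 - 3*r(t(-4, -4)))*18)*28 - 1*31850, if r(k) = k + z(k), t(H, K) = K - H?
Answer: -33866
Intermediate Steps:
z(F) = F² + 2*F (z(F) = (F² + F) + F = (F + F²) + F = F² + 2*F)
r(k) = k + k*(2 + k)
((-4 - 3*r(t(-4, -4)))*18)*28 - 1*31850 = ((-4 - 3*(-4 - 1*(-4))*(3 + (-4 - 1*(-4))))*18)*28 - 1*31850 = ((-4 - 3*(-4 + 4)*(3 + (-4 + 4)))*18)*28 - 31850 = ((-4 - 0*(3 + 0))*18)*28 - 31850 = ((-4 - 0*3)*18)*28 - 31850 = ((-4 - 3*0)*18)*28 - 31850 = ((-4 + 0)*18)*28 - 31850 = -4*18*28 - 31850 = -72*28 - 31850 = -2016 - 31850 = -33866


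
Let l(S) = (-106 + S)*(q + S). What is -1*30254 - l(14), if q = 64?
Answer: -23078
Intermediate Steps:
l(S) = (-106 + S)*(64 + S)
-1*30254 - l(14) = -1*30254 - (-6784 + 14² - 42*14) = -30254 - (-6784 + 196 - 588) = -30254 - 1*(-7176) = -30254 + 7176 = -23078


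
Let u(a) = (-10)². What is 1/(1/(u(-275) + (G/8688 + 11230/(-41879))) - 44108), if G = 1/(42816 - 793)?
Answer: -1524884775267959/67259602377671122276 ≈ -2.2672e-5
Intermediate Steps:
G = 1/42023 ≈ 2.3796e-5
u(a) = 100
1/(1/(u(-275) + (G/8688 + 11230/(-41879))) - 44108) = 1/(1/(100 + ((1/42023)/8688 + 11230/(-41879))) - 44108) = 1/(1/(100 + ((1/42023)*(1/8688) + 11230*(-1/41879))) - 44108) = 1/(1/(100 + (1/365095824 - 11230/41879)) - 44108) = 1/(1/(100 - 4100026061641/15289848013296) - 44108) = 1/(1/(1524884775267959/15289848013296) - 44108) = 1/(15289848013296/1524884775267959 - 44108) = 1/(-67259602377671122276/1524884775267959) = -1524884775267959/67259602377671122276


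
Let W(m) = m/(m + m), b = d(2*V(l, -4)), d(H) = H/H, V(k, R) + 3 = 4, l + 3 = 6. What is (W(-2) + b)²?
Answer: 9/4 ≈ 2.2500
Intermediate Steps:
l = 3 (l = -3 + 6 = 3)
V(k, R) = 1 (V(k, R) = -3 + 4 = 1)
d(H) = 1
b = 1
W(m) = ½ (W(m) = m/((2*m)) = m*(1/(2*m)) = ½)
(W(-2) + b)² = (½ + 1)² = (3/2)² = 9/4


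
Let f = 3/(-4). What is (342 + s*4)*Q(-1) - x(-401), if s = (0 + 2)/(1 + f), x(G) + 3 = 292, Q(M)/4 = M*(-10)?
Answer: 14671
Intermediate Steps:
Q(M) = -40*M (Q(M) = 4*(M*(-10)) = 4*(-10*M) = -40*M)
f = -3/4 (f = 3*(-1/4) = -3/4 ≈ -0.75000)
x(G) = 289 (x(G) = -3 + 292 = 289)
s = 8 (s = (0 + 2)/(1 - 3/4) = 2/(1/4) = 2*4 = 8)
(342 + s*4)*Q(-1) - x(-401) = (342 + 8*4)*(-40*(-1)) - 1*289 = (342 + 32)*40 - 289 = 374*40 - 289 = 14960 - 289 = 14671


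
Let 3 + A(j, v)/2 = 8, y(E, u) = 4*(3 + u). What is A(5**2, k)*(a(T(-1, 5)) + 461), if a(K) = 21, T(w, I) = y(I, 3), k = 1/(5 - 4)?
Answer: 4820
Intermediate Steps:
y(E, u) = 12 + 4*u
k = 1 (k = 1/1 = 1)
A(j, v) = 10 (A(j, v) = -6 + 2*8 = -6 + 16 = 10)
T(w, I) = 24 (T(w, I) = 12 + 4*3 = 12 + 12 = 24)
A(5**2, k)*(a(T(-1, 5)) + 461) = 10*(21 + 461) = 10*482 = 4820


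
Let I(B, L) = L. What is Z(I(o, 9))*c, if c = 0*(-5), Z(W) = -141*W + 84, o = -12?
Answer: 0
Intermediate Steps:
Z(W) = 84 - 141*W
c = 0
Z(I(o, 9))*c = (84 - 141*9)*0 = (84 - 1269)*0 = -1185*0 = 0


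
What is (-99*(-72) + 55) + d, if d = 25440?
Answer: 32623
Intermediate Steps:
(-99*(-72) + 55) + d = (-99*(-72) + 55) + 25440 = (7128 + 55) + 25440 = 7183 + 25440 = 32623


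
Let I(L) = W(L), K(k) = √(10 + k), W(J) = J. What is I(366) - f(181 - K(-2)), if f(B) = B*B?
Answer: -32403 + 724*√2 ≈ -31379.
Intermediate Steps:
I(L) = L
f(B) = B²
I(366) - f(181 - K(-2)) = 366 - (181 - √(10 - 2))² = 366 - (181 - √8)² = 366 - (181 - 2*√2)²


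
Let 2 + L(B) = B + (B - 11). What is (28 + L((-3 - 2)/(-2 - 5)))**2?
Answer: 13225/49 ≈ 269.90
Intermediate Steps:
L(B) = -13 + 2*B (L(B) = -2 + (B + (B - 11)) = -2 + (B + (-11 + B)) = -2 + (-11 + 2*B) = -13 + 2*B)
(28 + L((-3 - 2)/(-2 - 5)))**2 = (28 + (-13 + 2*((-3 - 2)/(-2 - 5))))**2 = (28 + (-13 + 2*(-5/(-7))))**2 = (28 + (-13 + 2*(-5*(-1/7))))**2 = (28 + (-13 + 2*(5/7)))**2 = (28 + (-13 + 10/7))**2 = (28 - 81/7)**2 = (115/7)**2 = 13225/49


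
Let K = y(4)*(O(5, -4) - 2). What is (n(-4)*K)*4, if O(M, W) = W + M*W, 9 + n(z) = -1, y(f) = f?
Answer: 4160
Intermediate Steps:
n(z) = -10 (n(z) = -9 - 1 = -10)
K = -104 (K = 4*(-4*(1 + 5) - 2) = 4*(-4*6 - 2) = 4*(-24 - 2) = 4*(-26) = -104)
(n(-4)*K)*4 = -10*(-104)*4 = 1040*4 = 4160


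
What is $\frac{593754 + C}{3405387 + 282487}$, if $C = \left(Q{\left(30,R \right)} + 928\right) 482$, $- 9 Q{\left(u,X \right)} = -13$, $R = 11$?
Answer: $\frac{4687858}{16595433} \approx 0.28248$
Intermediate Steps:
$Q{\left(u,X \right)} = \frac{13}{9}$ ($Q{\left(u,X \right)} = \left(- \frac{1}{9}\right) \left(-13\right) = \frac{13}{9}$)
$C = \frac{4031930}{9}$ ($C = \left(\frac{13}{9} + 928\right) 482 = \frac{8365}{9} \cdot 482 = \frac{4031930}{9} \approx 4.4799 \cdot 10^{5}$)
$\frac{593754 + C}{3405387 + 282487} = \frac{593754 + \frac{4031930}{9}}{3405387 + 282487} = \frac{9375716}{9 \cdot 3687874} = \frac{9375716}{9} \cdot \frac{1}{3687874} = \frac{4687858}{16595433}$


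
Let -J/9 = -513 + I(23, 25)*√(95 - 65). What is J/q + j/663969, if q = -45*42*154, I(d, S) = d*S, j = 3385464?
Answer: 12127254407/2385861940 + 115*√30/6468 ≈ 5.1804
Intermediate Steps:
I(d, S) = S*d
q = -291060 (q = -1890*154 = -291060)
J = 4617 - 5175*√30 (J = -9*(-513 + (25*23)*√(95 - 65)) = -9*(-513 + 575*√30) = 4617 - 5175*√30 ≈ -23728.)
J/q + j/663969 = (4617 - 5175*√30)/(-291060) + 3385464/663969 = (4617 - 5175*√30)*(-1/291060) + 3385464*(1/663969) = (-171/10780 + 115*√30/6468) + 1128488/221323 = 12127254407/2385861940 + 115*√30/6468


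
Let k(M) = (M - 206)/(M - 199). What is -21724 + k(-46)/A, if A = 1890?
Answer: -79835698/3675 ≈ -21724.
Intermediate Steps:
k(M) = (-206 + M)/(-199 + M)
-21724 + k(-46)/A = -21724 + ((-206 - 46)/(-199 - 46))/1890 = -21724 + (-252/(-245))*(1/1890) = -21724 - 1/245*(-252)*(1/1890) = -21724 + (36/35)*(1/1890) = -21724 + 2/3675 = -79835698/3675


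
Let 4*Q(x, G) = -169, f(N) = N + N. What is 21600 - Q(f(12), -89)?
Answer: 86569/4 ≈ 21642.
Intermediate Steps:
f(N) = 2*N
Q(x, G) = -169/4 (Q(x, G) = (1/4)*(-169) = -169/4)
21600 - Q(f(12), -89) = 21600 - 1*(-169/4) = 21600 + 169/4 = 86569/4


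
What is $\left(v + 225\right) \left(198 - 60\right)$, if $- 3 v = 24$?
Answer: $29946$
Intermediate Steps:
$v = -8$ ($v = \left(- \frac{1}{3}\right) 24 = -8$)
$\left(v + 225\right) \left(198 - 60\right) = \left(-8 + 225\right) \left(198 - 60\right) = 217 \cdot 138 = 29946$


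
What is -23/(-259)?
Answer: 23/259 ≈ 0.088803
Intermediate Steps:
-23/(-259) = -23*(-1/259) = 23/259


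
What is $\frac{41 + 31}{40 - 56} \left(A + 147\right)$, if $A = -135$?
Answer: $-54$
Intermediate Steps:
$\frac{41 + 31}{40 - 56} \left(A + 147\right) = \frac{41 + 31}{40 - 56} \left(-135 + 147\right) = \frac{72}{-16} \cdot 12 = 72 \left(- \frac{1}{16}\right) 12 = \left(- \frac{9}{2}\right) 12 = -54$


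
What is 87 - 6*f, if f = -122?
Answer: 819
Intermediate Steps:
87 - 6*f = 87 - 6*(-122) = 87 + 732 = 819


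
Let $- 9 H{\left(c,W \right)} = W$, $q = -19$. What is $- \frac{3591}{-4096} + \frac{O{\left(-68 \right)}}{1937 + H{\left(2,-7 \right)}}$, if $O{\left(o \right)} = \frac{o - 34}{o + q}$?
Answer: $\frac{56794923}{64737280} \approx 0.87731$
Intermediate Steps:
$H{\left(c,W \right)} = - \frac{W}{9}$
$O{\left(o \right)} = \frac{-34 + o}{-19 + o}$ ($O{\left(o \right)} = \frac{o - 34}{o - 19} = \frac{-34 + o}{-19 + o}$)
$- \frac{3591}{-4096} + \frac{O{\left(-68 \right)}}{1937 + H{\left(2,-7 \right)}} = - \frac{3591}{-4096} + \frac{\frac{1}{-19 - 68} \left(-34 - 68\right)}{1937 - - \frac{7}{9}} = \left(-3591\right) \left(- \frac{1}{4096}\right) + \frac{\frac{1}{-87} \left(-102\right)}{1937 + \frac{7}{9}} = \frac{3591}{4096} + \frac{\left(- \frac{1}{87}\right) \left(-102\right)}{\frac{17440}{9}} = \frac{3591}{4096} + \frac{34}{29} \cdot \frac{9}{17440} = \frac{3591}{4096} + \frac{153}{252880} = \frac{56794923}{64737280}$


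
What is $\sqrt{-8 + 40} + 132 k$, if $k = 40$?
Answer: $5280 + 4 \sqrt{2} \approx 5285.7$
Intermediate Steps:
$\sqrt{-8 + 40} + 132 k = \sqrt{-8 + 40} + 132 \cdot 40 = \sqrt{32} + 5280 = 4 \sqrt{2} + 5280 = 5280 + 4 \sqrt{2}$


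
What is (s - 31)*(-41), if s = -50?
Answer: 3321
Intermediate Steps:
(s - 31)*(-41) = (-50 - 31)*(-41) = -81*(-41) = 3321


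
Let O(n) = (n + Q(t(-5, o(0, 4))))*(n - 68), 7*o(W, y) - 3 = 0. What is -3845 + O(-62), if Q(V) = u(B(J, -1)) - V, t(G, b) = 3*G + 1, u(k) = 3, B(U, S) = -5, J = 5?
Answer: 2005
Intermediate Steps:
o(W, y) = 3/7 (o(W, y) = 3/7 + (⅐)*0 = 3/7 + 0 = 3/7)
t(G, b) = 1 + 3*G
Q(V) = 3 - V
O(n) = (-68 + n)*(17 + n) (O(n) = (n + (3 - (1 + 3*(-5))))*(n - 68) = (n + (3 - (1 - 15)))*(-68 + n) = (n + (3 - 1*(-14)))*(-68 + n) = (n + (3 + 14))*(-68 + n) = (n + 17)*(-68 + n) = (17 + n)*(-68 + n) = (-68 + n)*(17 + n))
-3845 + O(-62) = -3845 + (-1156 + (-62)² - 51*(-62)) = -3845 + (-1156 + 3844 + 3162) = -3845 + 5850 = 2005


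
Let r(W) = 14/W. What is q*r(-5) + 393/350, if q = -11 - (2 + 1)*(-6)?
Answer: -6467/350 ≈ -18.477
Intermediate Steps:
q = 7 (q = -11 - 1*3*(-6) = -11 - 3*(-6) = -11 + 18 = 7)
q*r(-5) + 393/350 = 7*(14/(-5)) + 393/350 = 7*(14*(-⅕)) + 393*(1/350) = 7*(-14/5) + 393/350 = -98/5 + 393/350 = -6467/350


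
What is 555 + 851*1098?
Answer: 934953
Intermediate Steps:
555 + 851*1098 = 555 + 934398 = 934953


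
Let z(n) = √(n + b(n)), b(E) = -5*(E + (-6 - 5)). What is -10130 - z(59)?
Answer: -10130 - I*√181 ≈ -10130.0 - 13.454*I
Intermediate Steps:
b(E) = 55 - 5*E (b(E) = -5*(E - 11) = -5*(-11 + E) = 55 - 5*E)
z(n) = √(55 - 4*n) (z(n) = √(n + (55 - 5*n)) = √(55 - 4*n))
-10130 - z(59) = -10130 - √(55 - 4*59) = -10130 - √(55 - 236) = -10130 - √(-181) = -10130 - I*√181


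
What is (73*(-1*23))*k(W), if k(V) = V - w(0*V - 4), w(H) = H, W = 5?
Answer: -15111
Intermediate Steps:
k(V) = 4 + V (k(V) = V - (0*V - 4) = V - (0 - 4) = V - 1*(-4) = V + 4 = 4 + V)
(73*(-1*23))*k(W) = (73*(-1*23))*(4 + 5) = (73*(-23))*9 = -1679*9 = -15111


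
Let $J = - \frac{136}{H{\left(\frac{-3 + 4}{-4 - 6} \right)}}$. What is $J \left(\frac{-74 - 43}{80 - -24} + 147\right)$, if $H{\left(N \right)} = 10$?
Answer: $- \frac{19839}{10} \approx -1983.9$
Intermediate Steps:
$J = - \frac{68}{5}$ ($J = - \frac{136}{10} = \left(-136\right) \frac{1}{10} = - \frac{68}{5} \approx -13.6$)
$J \left(\frac{-74 - 43}{80 - -24} + 147\right) = - \frac{68 \left(\frac{-74 - 43}{80 - -24} + 147\right)}{5} = - \frac{68 \left(- \frac{117}{80 + 24} + 147\right)}{5} = - \frac{68 \left(- \frac{117}{104} + 147\right)}{5} = - \frac{68 \left(\left(-117\right) \frac{1}{104} + 147\right)}{5} = - \frac{68 \left(- \frac{9}{8} + 147\right)}{5} = \left(- \frac{68}{5}\right) \frac{1167}{8} = - \frac{19839}{10}$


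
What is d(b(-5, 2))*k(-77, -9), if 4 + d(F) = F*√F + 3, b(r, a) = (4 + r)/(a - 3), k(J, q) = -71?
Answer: 0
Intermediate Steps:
b(r, a) = (4 + r)/(-3 + a)
d(F) = -1 + F^(3/2) (d(F) = -4 + (F*√F + 3) = -4 + (F^(3/2) + 3) = -4 + (3 + F^(3/2)) = -1 + F^(3/2))
d(b(-5, 2))*k(-77, -9) = (-1 + ((4 - 5)/(-3 + 2))^(3/2))*(-71) = (-1 + (-1/(-1))^(3/2))*(-71) = (-1 + (-1*(-1))^(3/2))*(-71) = (-1 + 1^(3/2))*(-71) = (-1 + 1)*(-71) = 0*(-71) = 0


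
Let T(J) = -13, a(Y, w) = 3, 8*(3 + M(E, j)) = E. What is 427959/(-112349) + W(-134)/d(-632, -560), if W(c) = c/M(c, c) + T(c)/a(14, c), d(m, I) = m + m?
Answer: -128268096481/33656165232 ≈ -3.8111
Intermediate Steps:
d(m, I) = 2*m
M(E, j) = -3 + E/8
W(c) = -13/3 + c/(-3 + c/8) (W(c) = c/(-3 + c/8) - 13/3 = -13/3 + c/(-3 + c/8))
427959/(-112349) + W(-134)/d(-632, -560) = 427959/(-112349) + ((312 + 11*(-134))/(3*(-24 - 134)))/((2*(-632))) = 427959*(-1/112349) + ((1/3)*(312 - 1474)/(-158))/(-1264) = -427959/112349 + ((1/3)*(-1/158)*(-1162))*(-1/1264) = -427959/112349 + (581/237)*(-1/1264) = -427959/112349 - 581/299568 = -128268096481/33656165232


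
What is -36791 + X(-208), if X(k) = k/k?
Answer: -36790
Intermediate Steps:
X(k) = 1
-36791 + X(-208) = -36791 + 1 = -36790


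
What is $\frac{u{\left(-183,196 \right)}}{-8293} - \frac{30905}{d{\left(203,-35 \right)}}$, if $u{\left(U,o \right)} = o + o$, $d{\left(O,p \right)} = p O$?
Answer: $\frac{7243143}{1683479} \approx 4.3025$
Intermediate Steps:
$d{\left(O,p \right)} = O p$
$u{\left(U,o \right)} = 2 o$
$\frac{u{\left(-183,196 \right)}}{-8293} - \frac{30905}{d{\left(203,-35 \right)}} = \frac{2 \cdot 196}{-8293} - \frac{30905}{203 \left(-35\right)} = 392 \left(- \frac{1}{8293}\right) - \frac{30905}{-7105} = - \frac{392}{8293} - - \frac{883}{203} = - \frac{392}{8293} + \frac{883}{203} = \frac{7243143}{1683479}$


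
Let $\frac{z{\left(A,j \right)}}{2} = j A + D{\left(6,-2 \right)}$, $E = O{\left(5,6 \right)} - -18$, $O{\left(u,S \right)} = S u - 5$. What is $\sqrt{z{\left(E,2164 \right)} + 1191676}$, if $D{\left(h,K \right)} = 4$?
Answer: $2 \sqrt{344447} \approx 1173.8$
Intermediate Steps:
$O{\left(u,S \right)} = -5 + S u$
$E = 43$ ($E = \left(-5 + 6 \cdot 5\right) - -18 = \left(-5 + 30\right) + 18 = 25 + 18 = 43$)
$z{\left(A,j \right)} = 8 + 2 A j$ ($z{\left(A,j \right)} = 2 \left(j A + 4\right) = 2 \left(A j + 4\right) = 2 \left(4 + A j\right) = 8 + 2 A j$)
$\sqrt{z{\left(E,2164 \right)} + 1191676} = \sqrt{\left(8 + 2 \cdot 43 \cdot 2164\right) + 1191676} = \sqrt{\left(8 + 186104\right) + 1191676} = \sqrt{186112 + 1191676} = \sqrt{1377788} = 2 \sqrt{344447}$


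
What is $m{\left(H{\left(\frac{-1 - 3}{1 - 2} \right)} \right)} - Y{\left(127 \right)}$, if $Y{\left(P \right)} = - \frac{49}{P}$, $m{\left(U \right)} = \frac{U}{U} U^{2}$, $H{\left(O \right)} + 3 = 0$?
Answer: $\frac{1192}{127} \approx 9.3858$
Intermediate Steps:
$H{\left(O \right)} = -3$ ($H{\left(O \right)} = -3 + 0 = -3$)
$m{\left(U \right)} = U^{2}$ ($m{\left(U \right)} = 1 U^{2} = U^{2}$)
$m{\left(H{\left(\frac{-1 - 3}{1 - 2} \right)} \right)} - Y{\left(127 \right)} = \left(-3\right)^{2} - - \frac{49}{127} = 9 - \left(-49\right) \frac{1}{127} = 9 - - \frac{49}{127} = 9 + \frac{49}{127} = \frac{1192}{127}$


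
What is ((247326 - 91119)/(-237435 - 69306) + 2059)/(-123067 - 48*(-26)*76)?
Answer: -210474504/2885308093 ≈ -0.072947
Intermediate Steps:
((247326 - 91119)/(-237435 - 69306) + 2059)/(-123067 - 48*(-26)*76) = (156207/(-306741) + 2059)/(-123067 + 1248*76) = (156207*(-1/306741) + 2059)/(-123067 + 94848) = (-52069/102247 + 2059)/(-28219) = (210474504/102247)*(-1/28219) = -210474504/2885308093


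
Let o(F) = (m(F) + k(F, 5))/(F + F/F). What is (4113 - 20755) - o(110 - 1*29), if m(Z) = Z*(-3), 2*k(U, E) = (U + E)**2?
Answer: -1368099/82 ≈ -16684.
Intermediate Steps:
k(U, E) = (E + U)**2/2 (k(U, E) = (U + E)**2/2 = (E + U)**2/2)
m(Z) = -3*Z
o(F) = ((5 + F)**2/2 - 3*F)/(1 + F) (o(F) = (-3*F + (5 + F)**2/2)/(F + F/F) = ((5 + F)**2/2 - 3*F)/(F + 1) = ((5 + F)**2/2 - 3*F)/(1 + F))
(4113 - 20755) - o(110 - 1*29) = (4113 - 20755) - ((5 + (110 - 1*29))**2 - 6*(110 - 1*29))/(2*(1 + (110 - 1*29))) = -16642 - ((5 + (110 - 29))**2 - 6*(110 - 29))/(2*(1 + (110 - 29))) = -16642 - ((5 + 81)**2 - 6*81)/(2*(1 + 81)) = -16642 - (86**2 - 486)/(2*82) = -16642 - (7396 - 486)/(2*82) = -16642 - 6910/(2*82) = -16642 - 1*3455/82 = -16642 - 3455/82 = -1368099/82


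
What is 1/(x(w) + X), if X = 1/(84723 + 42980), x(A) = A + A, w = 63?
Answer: 127703/16090579 ≈ 0.0079365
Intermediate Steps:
x(A) = 2*A
X = 1/127703 ≈ 7.8307e-6
1/(x(w) + X) = 1/(2*63 + 1/127703) = 1/(126 + 1/127703) = 1/(16090579/127703) = 127703/16090579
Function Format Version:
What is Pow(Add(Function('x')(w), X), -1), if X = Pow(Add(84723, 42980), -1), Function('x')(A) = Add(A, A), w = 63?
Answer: Rational(127703, 16090579) ≈ 0.0079365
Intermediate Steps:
Function('x')(A) = Mul(2, A)
X = Rational(1, 127703) (X = Pow(127703, -1) = Rational(1, 127703) ≈ 7.8307e-6)
Pow(Add(Function('x')(w), X), -1) = Pow(Add(Mul(2, 63), Rational(1, 127703)), -1) = Pow(Add(126, Rational(1, 127703)), -1) = Pow(Rational(16090579, 127703), -1) = Rational(127703, 16090579)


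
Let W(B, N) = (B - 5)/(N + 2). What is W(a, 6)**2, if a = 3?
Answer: 1/16 ≈ 0.062500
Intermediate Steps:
W(B, N) = (-5 + B)/(2 + N)
W(a, 6)**2 = ((-5 + 3)/(2 + 6))**2 = (-2/8)**2 = ((1/8)*(-2))**2 = (-1/4)**2 = 1/16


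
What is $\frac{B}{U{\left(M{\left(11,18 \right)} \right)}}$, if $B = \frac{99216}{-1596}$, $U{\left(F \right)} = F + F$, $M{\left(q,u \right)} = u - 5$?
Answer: $- \frac{318}{133} \approx -2.391$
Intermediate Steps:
$M{\left(q,u \right)} = -5 + u$
$U{\left(F \right)} = 2 F$
$B = - \frac{8268}{133}$ ($B = 99216 \left(- \frac{1}{1596}\right) = - \frac{8268}{133} \approx -62.165$)
$\frac{B}{U{\left(M{\left(11,18 \right)} \right)}} = - \frac{8268}{133 \cdot 2 \left(-5 + 18\right)} = - \frac{8268}{133 \cdot 2 \cdot 13} = - \frac{8268}{133 \cdot 26} = \left(- \frac{8268}{133}\right) \frac{1}{26} = - \frac{318}{133}$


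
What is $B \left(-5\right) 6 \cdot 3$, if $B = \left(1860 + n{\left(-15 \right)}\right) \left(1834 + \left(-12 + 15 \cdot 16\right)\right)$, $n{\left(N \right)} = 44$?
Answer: $-353344320$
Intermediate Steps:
$B = 3926048$ ($B = \left(1860 + 44\right) \left(1834 + \left(-12 + 15 \cdot 16\right)\right) = 1904 \left(1834 + \left(-12 + 240\right)\right) = 1904 \left(1834 + 228\right) = 1904 \cdot 2062 = 3926048$)
$B \left(-5\right) 6 \cdot 3 = 3926048 \left(-5\right) 6 \cdot 3 = 3926048 \left(\left(-30\right) 3\right) = 3926048 \left(-90\right) = -353344320$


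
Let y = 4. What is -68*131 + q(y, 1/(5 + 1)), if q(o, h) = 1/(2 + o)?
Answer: -53447/6 ≈ -8907.8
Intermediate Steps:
-68*131 + q(y, 1/(5 + 1)) = -68*131 + 1/(2 + 4) = -8908 + 1/6 = -8908 + ⅙ = -53447/6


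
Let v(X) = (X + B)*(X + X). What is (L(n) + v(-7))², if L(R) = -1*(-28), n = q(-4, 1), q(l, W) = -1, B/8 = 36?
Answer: 15256836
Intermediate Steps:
B = 288 (B = 8*36 = 288)
v(X) = 2*X*(288 + X) (v(X) = (X + 288)*(X + X) = (288 + X)*(2*X) = 2*X*(288 + X))
n = -1
L(R) = 28
(L(n) + v(-7))² = (28 + 2*(-7)*(288 - 7))² = (28 + 2*(-7)*281)² = (28 - 3934)² = (-3906)² = 15256836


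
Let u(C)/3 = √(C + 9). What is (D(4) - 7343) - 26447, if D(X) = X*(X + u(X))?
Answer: -33774 + 12*√13 ≈ -33731.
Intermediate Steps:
u(C) = 3*√(9 + C) (u(C) = 3*√(C + 9) = 3*√(9 + C))
D(X) = X*(X + 3*√(9 + X))
(D(4) - 7343) - 26447 = (4*(4 + 3*√(9 + 4)) - 7343) - 26447 = (4*(4 + 3*√13) - 7343) - 26447 = ((16 + 12*√13) - 7343) - 26447 = (-7327 + 12*√13) - 26447 = -33774 + 12*√13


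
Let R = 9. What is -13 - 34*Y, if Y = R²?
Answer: -2767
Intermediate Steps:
Y = 81 (Y = 9² = 81)
-13 - 34*Y = -13 - 34*81 = -13 - 2754 = -2767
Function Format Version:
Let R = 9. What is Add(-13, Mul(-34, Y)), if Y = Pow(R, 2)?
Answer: -2767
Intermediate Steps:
Y = 81 (Y = Pow(9, 2) = 81)
Add(-13, Mul(-34, Y)) = Add(-13, Mul(-34, 81)) = Add(-13, -2754) = -2767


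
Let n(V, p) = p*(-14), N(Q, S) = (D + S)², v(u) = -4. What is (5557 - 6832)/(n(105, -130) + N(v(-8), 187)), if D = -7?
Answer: -255/6844 ≈ -0.037259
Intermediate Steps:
N(Q, S) = (-7 + S)²
n(V, p) = -14*p
(5557 - 6832)/(n(105, -130) + N(v(-8), 187)) = (5557 - 6832)/(-14*(-130) + (-7 + 187)²) = -1275/(1820 + 180²) = -1275/(1820 + 32400) = -1275/34220 = -1275*1/34220 = -255/6844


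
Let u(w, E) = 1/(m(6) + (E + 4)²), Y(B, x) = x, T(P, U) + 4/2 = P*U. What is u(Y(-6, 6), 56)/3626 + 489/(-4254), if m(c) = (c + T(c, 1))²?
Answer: -1093419591/9512085800 ≈ -0.11495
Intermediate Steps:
T(P, U) = -2 + P*U
m(c) = (-2 + 2*c)² (m(c) = (c + (-2 + c*1))² = (c + (-2 + c))² = (-2 + 2*c)²)
u(w, E) = 1/(100 + (4 + E)²) (u(w, E) = 1/(4*(-1 + 6)² + (E + 4)²) = 1/(4*5² + (4 + E)²) = 1/(4*25 + (4 + E)²) = 1/(100 + (4 + E)²))
u(Y(-6, 6), 56)/3626 + 489/(-4254) = 1/((100 + (4 + 56)²)*3626) + 489/(-4254) = (1/3626)/(100 + 60²) + 489*(-1/4254) = (1/3626)/(100 + 3600) - 163/1418 = (1/3626)/3700 - 163/1418 = (1/3700)*(1/3626) - 163/1418 = 1/13416200 - 163/1418 = -1093419591/9512085800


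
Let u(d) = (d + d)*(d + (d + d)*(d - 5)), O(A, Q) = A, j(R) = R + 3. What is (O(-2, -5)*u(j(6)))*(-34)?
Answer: 99144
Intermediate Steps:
j(R) = 3 + R
u(d) = 2*d*(d + 2*d*(-5 + d)) (u(d) = (2*d)*(d + (2*d)*(-5 + d)) = (2*d)*(d + 2*d*(-5 + d)) = 2*d*(d + 2*d*(-5 + d)))
(O(-2, -5)*u(j(6)))*(-34) = -2*(3 + 6)**2*(-18 + 4*(3 + 6))*(-34) = -2*9**2*(-18 + 4*9)*(-34) = -162*(-18 + 36)*(-34) = -162*18*(-34) = -2*1458*(-34) = -2916*(-34) = 99144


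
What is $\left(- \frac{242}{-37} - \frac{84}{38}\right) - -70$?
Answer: $\frac{52254}{703} \approx 74.33$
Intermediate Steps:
$\left(- \frac{242}{-37} - \frac{84}{38}\right) - -70 = \left(\left(-242\right) \left(- \frac{1}{37}\right) - \frac{42}{19}\right) + 70 = \left(\frac{242}{37} - \frac{42}{19}\right) + 70 = \frac{3044}{703} + 70 = \frac{52254}{703}$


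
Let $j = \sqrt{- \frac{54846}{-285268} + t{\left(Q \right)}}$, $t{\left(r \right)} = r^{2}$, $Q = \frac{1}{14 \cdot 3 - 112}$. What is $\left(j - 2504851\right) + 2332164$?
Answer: $-172687 + \frac{\sqrt{4796615037439}}{4992190} \approx -1.7269 \cdot 10^{5}$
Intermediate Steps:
$Q = - \frac{1}{70}$ ($Q = \frac{1}{42 - 112} = \frac{1}{-70} = - \frac{1}{70} \approx -0.014286$)
$j = \frac{\sqrt{4796615037439}}{4992190}$ ($j = \sqrt{- \frac{54846}{-285268} + \left(- \frac{1}{70}\right)^{2}} = \sqrt{\left(-54846\right) \left(- \frac{1}{285268}\right) + \frac{1}{4900}} = \sqrt{\frac{27423}{142634} + \frac{1}{4900}} = \sqrt{\frac{67257667}{349453300}} = \frac{\sqrt{4796615037439}}{4992190} \approx 0.43871$)
$\left(j - 2504851\right) + 2332164 = \left(\frac{\sqrt{4796615037439}}{4992190} - 2504851\right) + 2332164 = \left(-2504851 + \frac{\sqrt{4796615037439}}{4992190}\right) + 2332164 = -172687 + \frac{\sqrt{4796615037439}}{4992190}$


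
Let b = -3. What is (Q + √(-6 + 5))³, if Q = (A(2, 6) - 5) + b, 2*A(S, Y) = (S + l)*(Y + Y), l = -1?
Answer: (-2 + I)³ ≈ -2.0 + 11.0*I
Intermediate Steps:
A(S, Y) = Y*(-1 + S) (A(S, Y) = ((S - 1)*(Y + Y))/2 = ((-1 + S)*(2*Y))/2 = (2*Y*(-1 + S))/2 = Y*(-1 + S))
Q = -2 (Q = (6*(-1 + 2) - 5) - 3 = (6*1 - 5) - 3 = (6 - 5) - 3 = 1 - 3 = -2)
(Q + √(-6 + 5))³ = (-2 + √(-6 + 5))³ = (-2 + √(-1))³ = (-2 + I)³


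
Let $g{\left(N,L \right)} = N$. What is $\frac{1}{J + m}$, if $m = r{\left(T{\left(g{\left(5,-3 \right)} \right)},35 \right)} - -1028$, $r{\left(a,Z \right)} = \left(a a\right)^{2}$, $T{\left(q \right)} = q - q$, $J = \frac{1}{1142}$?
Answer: $\frac{1142}{1173977} \approx 0.00097276$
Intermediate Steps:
$J = \frac{1}{1142} \approx 0.00087566$
$T{\left(q \right)} = 0$
$r{\left(a,Z \right)} = a^{4}$ ($r{\left(a,Z \right)} = \left(a^{2}\right)^{2} = a^{4}$)
$m = 1028$ ($m = 0^{4} - -1028 = 0 + 1028 = 1028$)
$\frac{1}{J + m} = \frac{1}{\frac{1}{1142} + 1028} = \frac{1}{\frac{1173977}{1142}} = \frac{1142}{1173977}$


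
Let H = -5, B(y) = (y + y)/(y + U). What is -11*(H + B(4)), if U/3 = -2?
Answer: 99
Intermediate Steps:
U = -6 (U = 3*(-2) = -6)
B(y) = 2*y/(-6 + y) (B(y) = (y + y)/(y - 6) = (2*y)/(-6 + y) = 2*y/(-6 + y))
-11*(H + B(4)) = -11*(-5 + 2*4/(-6 + 4)) = -11*(-5 + 2*4/(-2)) = -11*(-5 + 2*4*(-½)) = -11*(-5 - 4) = -11*(-9) = 99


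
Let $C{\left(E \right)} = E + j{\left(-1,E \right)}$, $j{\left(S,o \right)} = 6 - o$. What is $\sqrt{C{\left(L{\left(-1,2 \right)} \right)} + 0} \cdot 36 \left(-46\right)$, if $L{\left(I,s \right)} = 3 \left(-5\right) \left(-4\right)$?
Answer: $- 1656 \sqrt{6} \approx -4056.4$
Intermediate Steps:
$L{\left(I,s \right)} = 60$ ($L{\left(I,s \right)} = \left(-15\right) \left(-4\right) = 60$)
$C{\left(E \right)} = 6$ ($C{\left(E \right)} = E - \left(-6 + E\right) = 6$)
$\sqrt{C{\left(L{\left(-1,2 \right)} \right)} + 0} \cdot 36 \left(-46\right) = \sqrt{6 + 0} \cdot 36 \left(-46\right) = \sqrt{6} \cdot 36 \left(-46\right) = 36 \sqrt{6} \left(-46\right) = - 1656 \sqrt{6}$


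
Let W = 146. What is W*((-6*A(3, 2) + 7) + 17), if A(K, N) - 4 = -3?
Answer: 2628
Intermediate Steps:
A(K, N) = 1 (A(K, N) = 4 - 3 = 1)
W*((-6*A(3, 2) + 7) + 17) = 146*((-6*1 + 7) + 17) = 146*((-6 + 7) + 17) = 146*(1 + 17) = 146*18 = 2628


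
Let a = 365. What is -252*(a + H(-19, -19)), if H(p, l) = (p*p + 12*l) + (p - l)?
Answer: -125496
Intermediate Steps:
H(p, l) = p + p² + 11*l (H(p, l) = (p² + 12*l) + (p - l) = p + p² + 11*l)
-252*(a + H(-19, -19)) = -252*(365 + (-19 + (-19)² + 11*(-19))) = -252*(365 + (-19 + 361 - 209)) = -252*(365 + 133) = -252*498 = -125496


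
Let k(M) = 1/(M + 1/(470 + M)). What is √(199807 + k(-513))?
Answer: 3*√2700966578795/11030 ≈ 447.00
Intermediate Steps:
√(199807 + k(-513)) = √(199807 + (470 - 513)/(1 + (-513)² + 470*(-513))) = √(199807 - 43/(1 + 263169 - 241110)) = √(199807 - 43/22060) = √(4407742377/22060) = 3*√2700966578795/11030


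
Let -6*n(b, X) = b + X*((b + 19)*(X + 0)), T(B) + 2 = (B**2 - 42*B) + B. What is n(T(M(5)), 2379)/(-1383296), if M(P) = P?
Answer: -922521665/8299776 ≈ -111.15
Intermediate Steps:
T(B) = -2 + B**2 - 41*B (T(B) = -2 + ((B**2 - 42*B) + B) = -2 + (B**2 - 41*B) = -2 + B**2 - 41*B)
n(b, X) = -b/6 - X**2*(19 + b)/6 (n(b, X) = -(b + X*((b + 19)*(X + 0)))/6 = -(b + X*((19 + b)*X))/6 = -(b + X*(X*(19 + b)))/6 = -(b + X**2*(19 + b))/6 = -b/6 - X**2*(19 + b)/6)
n(T(M(5)), 2379)/(-1383296) = (-19/6*2379**2 - (-2 + 5**2 - 41*5)/6 - 1/6*(-2 + 5**2 - 41*5)*2379**2)/(-1383296) = (-19/6*5659641 - (-2 + 25 - 205)/6 - 1/6*(-2 + 25 - 205)*5659641)*(-1/1383296) = (-35844393/2 - 1/6*(-182) - 1/6*(-182)*5659641)*(-1/1383296) = (-35844393/2 + 91/3 + 171675777)*(-1/1383296) = (922521665/6)*(-1/1383296) = -922521665/8299776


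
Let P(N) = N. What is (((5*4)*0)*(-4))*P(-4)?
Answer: 0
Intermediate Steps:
(((5*4)*0)*(-4))*P(-4) = (((5*4)*0)*(-4))*(-4) = ((20*0)*(-4))*(-4) = (0*(-4))*(-4) = 0*(-4) = 0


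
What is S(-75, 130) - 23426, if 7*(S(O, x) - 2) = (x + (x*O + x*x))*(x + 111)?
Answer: 227216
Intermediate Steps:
S(O, x) = 2 + (111 + x)*(x + x² + O*x)/7 (S(O, x) = 2 + ((x + (x*O + x*x))*(x + 111))/7 = 2 + ((x + (O*x + x²))*(111 + x))/7 = 2 + ((x + (x² + O*x))*(111 + x))/7 = 2 + ((x + x² + O*x)*(111 + x))/7 = 2 + ((111 + x)*(x + x² + O*x))/7 = 2 + (111 + x)*(x + x² + O*x)/7)
S(-75, 130) - 23426 = (2 + 16*130² + (⅐)*130³ + (111/7)*130 + (⅐)*(-75)*130² + (111/7)*(-75)*130) - 23426 = (2 + 16*16900 + (⅐)*2197000 + 14430/7 + (⅐)*(-75)*16900 - 1082250/7) - 23426 = (2 + 270400 + 2197000/7 + 14430/7 - 1267500/7 - 1082250/7) - 23426 = 250642 - 23426 = 227216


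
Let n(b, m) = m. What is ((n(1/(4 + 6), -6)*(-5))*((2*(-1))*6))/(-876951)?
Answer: 40/97439 ≈ 0.00041051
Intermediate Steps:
((n(1/(4 + 6), -6)*(-5))*((2*(-1))*6))/(-876951) = ((-6*(-5))*((2*(-1))*6))/(-876951) = (30*(-2*6))*(-1/876951) = (30*(-12))*(-1/876951) = -360*(-1/876951) = 40/97439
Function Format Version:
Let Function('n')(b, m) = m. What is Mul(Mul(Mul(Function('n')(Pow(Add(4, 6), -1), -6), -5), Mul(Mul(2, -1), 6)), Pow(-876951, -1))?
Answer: Rational(40, 97439) ≈ 0.00041051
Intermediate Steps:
Mul(Mul(Mul(Function('n')(Pow(Add(4, 6), -1), -6), -5), Mul(Mul(2, -1), 6)), Pow(-876951, -1)) = Mul(Mul(Mul(-6, -5), Mul(Mul(2, -1), 6)), Pow(-876951, -1)) = Mul(Mul(30, Mul(-2, 6)), Rational(-1, 876951)) = Mul(Mul(30, -12), Rational(-1, 876951)) = Mul(-360, Rational(-1, 876951)) = Rational(40, 97439)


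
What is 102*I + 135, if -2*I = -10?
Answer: 645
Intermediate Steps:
I = 5 (I = -½*(-10) = 5)
102*I + 135 = 102*5 + 135 = 510 + 135 = 645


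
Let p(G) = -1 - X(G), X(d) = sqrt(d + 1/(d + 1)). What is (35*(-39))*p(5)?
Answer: 1365 + 455*sqrt(186)/2 ≈ 4467.7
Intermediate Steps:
X(d) = sqrt(d + 1/(1 + d))
p(G) = -1 - sqrt((1 + G*(1 + G))/(1 + G))
(35*(-39))*p(5) = (35*(-39))*(-1 - sqrt((1 + 5*(1 + 5))/(1 + 5))) = -1365*(-1 - sqrt((1 + 5*6)/6)) = -1365*(-1 - sqrt((1 + 30)/6)) = -1365*(-1 - sqrt((1/6)*31)) = -1365*(-1 - sqrt(31/6)) = -1365*(-1 - sqrt(186)/6) = 1365 + 455*sqrt(186)/2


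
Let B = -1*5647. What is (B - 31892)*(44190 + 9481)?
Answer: -2014755669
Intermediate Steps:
B = -5647
(B - 31892)*(44190 + 9481) = (-5647 - 31892)*(44190 + 9481) = -37539*53671 = -2014755669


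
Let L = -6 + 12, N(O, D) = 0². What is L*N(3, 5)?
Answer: 0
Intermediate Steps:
N(O, D) = 0
L = 6
L*N(3, 5) = 6*0 = 0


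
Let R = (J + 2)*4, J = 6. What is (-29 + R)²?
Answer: 9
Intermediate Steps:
R = 32 (R = (6 + 2)*4 = 8*4 = 32)
(-29 + R)² = (-29 + 32)² = 3² = 9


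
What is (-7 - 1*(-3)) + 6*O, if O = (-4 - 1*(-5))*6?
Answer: 32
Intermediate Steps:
O = 6 (O = (-4 + 5)*6 = 1*6 = 6)
(-7 - 1*(-3)) + 6*O = (-7 - 1*(-3)) + 6*6 = (-7 + 3) + 36 = -4 + 36 = 32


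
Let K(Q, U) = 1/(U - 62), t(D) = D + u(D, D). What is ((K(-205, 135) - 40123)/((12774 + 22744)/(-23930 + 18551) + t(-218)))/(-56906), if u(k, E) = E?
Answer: -7877486331/4945006946578 ≈ -0.0015930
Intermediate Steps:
t(D) = 2*D (t(D) = D + D = 2*D)
K(Q, U) = 1/(-62 + U)
((K(-205, 135) - 40123)/((12774 + 22744)/(-23930 + 18551) + t(-218)))/(-56906) = ((1/(-62 + 135) - 40123)/((12774 + 22744)/(-23930 + 18551) + 2*(-218)))/(-56906) = ((1/73 - 40123)/(35518/(-5379) - 436))*(-1/56906) = ((1/73 - 40123)/(35518*(-1/5379) - 436))*(-1/56906) = -2928978/(73*(-35518/5379 - 436))*(-1/56906) = -2928978/(73*(-2380762/5379))*(-1/56906) = -2928978/73*(-5379/2380762)*(-1/56906) = (7877486331/86897813)*(-1/56906) = -7877486331/4945006946578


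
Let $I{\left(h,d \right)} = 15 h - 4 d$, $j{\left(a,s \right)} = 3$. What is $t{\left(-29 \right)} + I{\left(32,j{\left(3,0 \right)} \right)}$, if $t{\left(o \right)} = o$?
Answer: $439$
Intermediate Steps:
$I{\left(h,d \right)} = - 4 d + 15 h$
$t{\left(-29 \right)} + I{\left(32,j{\left(3,0 \right)} \right)} = -29 + \left(\left(-4\right) 3 + 15 \cdot 32\right) = -29 + \left(-12 + 480\right) = -29 + 468 = 439$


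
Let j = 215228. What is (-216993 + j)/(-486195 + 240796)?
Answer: 1765/245399 ≈ 0.0071924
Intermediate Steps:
(-216993 + j)/(-486195 + 240796) = (-216993 + 215228)/(-486195 + 240796) = -1765/(-245399) = -1765*(-1/245399) = 1765/245399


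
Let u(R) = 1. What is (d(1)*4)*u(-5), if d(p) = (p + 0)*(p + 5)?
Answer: 24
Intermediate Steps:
d(p) = p*(5 + p)
(d(1)*4)*u(-5) = ((1*(5 + 1))*4)*1 = ((1*6)*4)*1 = (6*4)*1 = 24*1 = 24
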